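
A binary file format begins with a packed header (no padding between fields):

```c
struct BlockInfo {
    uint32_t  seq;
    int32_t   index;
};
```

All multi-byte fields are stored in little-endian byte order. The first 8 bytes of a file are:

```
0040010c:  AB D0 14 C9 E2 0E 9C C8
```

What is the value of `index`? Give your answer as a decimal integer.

-929296670

`index` follows `seq` (4 bytes), so it starts at byte offset 4 and occupies 4 bytes.
Bytes at offsets 4..7: E2 0E 9C C8.
Little-endian: lowest address holds the least-significant byte.
Reassemble most-significant byte first: C8 9C 0E E2 → 0xC89C0EE2.
Top bit is set, so as a signed 32-bit value this is 0xC89C0EE2 − 2^32 = -929296670.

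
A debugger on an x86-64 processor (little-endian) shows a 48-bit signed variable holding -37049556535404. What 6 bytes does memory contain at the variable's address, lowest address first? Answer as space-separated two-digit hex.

94 F7 57 BA 4D DE

Two's complement of -37049556535404 in 48 bits: 37049556535404 = 0x21B245A8086C; invert → 0xDE4DBA57F793; add 1 → 0xDE4DBA57F794.
Split into bytes (most-significant first): DE 4D BA 57 F7 94.
Little-endian: lowest address holds the least-significant byte.
So at ascending addresses the bytes are 94 F7 57 BA 4D DE.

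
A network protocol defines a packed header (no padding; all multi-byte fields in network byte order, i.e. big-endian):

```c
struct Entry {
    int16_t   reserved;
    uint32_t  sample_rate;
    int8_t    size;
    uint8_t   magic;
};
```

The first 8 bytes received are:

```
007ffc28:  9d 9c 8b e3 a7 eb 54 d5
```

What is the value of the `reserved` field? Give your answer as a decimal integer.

-25188

`reserved` is the first field, at byte offset 0, occupying 2 bytes.
Bytes at offsets 0..1: 9D 9C.
In big-endian order the high byte comes first in memory.
The bytes are already most-significant first: 0x9D9C.
Top bit is set, so as a signed 16-bit value this is 0x9D9C − 2^16 = -25188.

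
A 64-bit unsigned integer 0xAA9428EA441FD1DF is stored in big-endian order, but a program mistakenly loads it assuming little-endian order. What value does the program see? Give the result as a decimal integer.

16127706121437222058

Stored big-endian, the bytes at ascending addresses are AA 94 28 EA 44 1F D1 DF.
Read back as little-endian, the first byte is least significant, giving 0xDFD11F44EA2894AA.
0xDFD11F44EA2894AA = 16127706121437222058.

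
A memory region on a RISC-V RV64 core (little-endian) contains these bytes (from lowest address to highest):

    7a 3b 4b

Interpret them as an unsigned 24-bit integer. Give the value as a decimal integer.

4930426

Little-endian stores the least-significant byte at the lowest address.
Reassemble most-significant byte first: 4B 3B 7A → 0x4B3B7A.
0x4B3B7A = 4930426.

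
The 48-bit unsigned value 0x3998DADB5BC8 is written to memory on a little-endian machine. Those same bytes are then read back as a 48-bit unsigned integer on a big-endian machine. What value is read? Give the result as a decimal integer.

220296856115257

Stored little-endian, the bytes at ascending addresses are C8 5B DB DA 98 39.
Read back as big-endian, the last byte is least significant, giving 0xC85BDBDA9839.
0xC85BDBDA9839 = 220296856115257.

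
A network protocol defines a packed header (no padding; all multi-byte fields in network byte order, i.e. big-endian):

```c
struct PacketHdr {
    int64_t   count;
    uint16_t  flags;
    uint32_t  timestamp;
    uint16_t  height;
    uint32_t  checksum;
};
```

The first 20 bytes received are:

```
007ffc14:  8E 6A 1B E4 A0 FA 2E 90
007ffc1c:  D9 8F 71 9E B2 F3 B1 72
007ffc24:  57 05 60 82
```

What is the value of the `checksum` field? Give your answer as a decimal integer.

`checksum` follows `count` (8 B), `flags` (2 B), `timestamp` (4 B), `height` (2 B), so it starts at offset 8 + 2 + 4 + 2 = 16 and occupies 4 bytes.
Bytes at offsets 16..19: 57 05 60 82.
Big-endian: lowest address holds the most-significant byte.
The bytes are already most-significant first: 0x57056082.
0x57056082 = 1459970178.

1459970178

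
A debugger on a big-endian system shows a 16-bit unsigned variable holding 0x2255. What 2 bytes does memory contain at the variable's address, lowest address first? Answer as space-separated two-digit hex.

Split into bytes (most-significant first): 22 55.
Big-endian stores the most-significant byte at the lowest address.
So the memory order matches the most-significant-first order: 22 55.

22 55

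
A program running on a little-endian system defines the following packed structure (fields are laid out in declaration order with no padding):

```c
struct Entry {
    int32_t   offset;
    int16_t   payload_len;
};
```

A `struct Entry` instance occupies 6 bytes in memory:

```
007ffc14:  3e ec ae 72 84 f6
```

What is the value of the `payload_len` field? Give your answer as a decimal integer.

-2428

`payload_len` follows `offset` (4 bytes), so it starts at byte offset 4 and occupies 2 bytes.
Bytes at offsets 4..5: 84 F6.
Little-endian: lowest address holds the least-significant byte.
Reassemble most-significant byte first: F6 84 → 0xF684.
Top bit is set, so as a signed 16-bit value this is 0xF684 − 2^16 = -2428.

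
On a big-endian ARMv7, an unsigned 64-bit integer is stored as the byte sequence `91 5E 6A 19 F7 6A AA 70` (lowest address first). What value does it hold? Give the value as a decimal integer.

Big-endian: lowest address holds the most-significant byte.
The bytes are already most-significant first: 0x915E6A19F76AAA70.
0x915E6A19F76AAA70 = 10474926443068041840.

10474926443068041840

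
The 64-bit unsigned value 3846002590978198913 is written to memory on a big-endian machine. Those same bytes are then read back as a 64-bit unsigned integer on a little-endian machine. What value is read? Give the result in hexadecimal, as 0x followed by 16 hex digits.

0x81CD7CC0FABE5F35

3846002590978198913 in 64-bit hexadecimal is 0x355FBEFAC07CCD81.
Stored big-endian, the bytes at ascending addresses are 35 5F BE FA C0 7C CD 81.
Read back as little-endian, the first byte is least significant, giving 0x81CD7CC0FABE5F35.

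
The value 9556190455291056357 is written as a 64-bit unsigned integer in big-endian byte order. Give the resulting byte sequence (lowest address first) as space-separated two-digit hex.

84 9E 68 96 95 9A 10 E5

9556190455291056357 in hexadecimal, padded to 64 bits, is 0x849E6896959A10E5.
Split into bytes (most-significant first): 84 9E 68 96 95 9A 10 E5.
Big-endian: lowest address holds the most-significant byte.
So the memory order matches the most-significant-first order: 84 9E 68 96 95 9A 10 E5.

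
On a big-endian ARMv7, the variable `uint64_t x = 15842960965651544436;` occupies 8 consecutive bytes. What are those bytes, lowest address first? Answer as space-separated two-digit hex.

15842960965651544436 in hexadecimal, padded to 64 bits, is 0xDBDD810F040A3974.
Split into bytes (most-significant first): DB DD 81 0F 04 0A 39 74.
In big-endian order the high byte comes first in memory.
So the memory order matches the most-significant-first order: DB DD 81 0F 04 0A 39 74.

DB DD 81 0F 04 0A 39 74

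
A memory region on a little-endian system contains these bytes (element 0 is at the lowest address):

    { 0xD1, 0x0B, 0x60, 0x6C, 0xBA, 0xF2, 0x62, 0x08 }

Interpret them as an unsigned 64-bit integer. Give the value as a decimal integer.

In little-endian order the low byte comes first in memory.
Reassemble most-significant byte first: 08 62 F2 BA 6C 60 0B D1 → 0x0862F2BA6C600BD1.
0x0862F2BA6C600BD1 = 604312182517140433.

604312182517140433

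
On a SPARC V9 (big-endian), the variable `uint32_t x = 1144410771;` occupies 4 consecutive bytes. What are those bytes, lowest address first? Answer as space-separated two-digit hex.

44 36 52 93

1144410771 in hexadecimal, padded to 32 bits, is 0x44365293.
Split into bytes (most-significant first): 44 36 52 93.
Big-endian: lowest address holds the most-significant byte.
So the memory order matches the most-significant-first order: 44 36 52 93.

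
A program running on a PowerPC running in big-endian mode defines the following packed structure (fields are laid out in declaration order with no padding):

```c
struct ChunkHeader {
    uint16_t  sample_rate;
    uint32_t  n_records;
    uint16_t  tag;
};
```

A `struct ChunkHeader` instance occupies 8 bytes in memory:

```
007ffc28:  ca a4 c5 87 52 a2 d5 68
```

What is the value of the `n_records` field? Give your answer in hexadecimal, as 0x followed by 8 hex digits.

`n_records` follows `sample_rate` (2 bytes), so it starts at byte offset 2 and occupies 4 bytes.
Bytes at offsets 2..5: C5 87 52 A2.
In big-endian order the high byte comes first in memory.
The bytes are already most-significant first: 0xC58752A2.

0xC58752A2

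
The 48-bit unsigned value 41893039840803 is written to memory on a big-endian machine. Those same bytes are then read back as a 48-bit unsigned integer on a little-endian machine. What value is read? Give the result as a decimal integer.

41893039840803 in 48-bit hexadecimal is 0x2619FBC21E23.
Stored big-endian, the bytes at ascending addresses are 26 19 FB C2 1E 23.
Read back as little-endian, the first byte is least significant, giving 0x231EC2FB1926.
0x231EC2FB1926 = 38615027226918.

38615027226918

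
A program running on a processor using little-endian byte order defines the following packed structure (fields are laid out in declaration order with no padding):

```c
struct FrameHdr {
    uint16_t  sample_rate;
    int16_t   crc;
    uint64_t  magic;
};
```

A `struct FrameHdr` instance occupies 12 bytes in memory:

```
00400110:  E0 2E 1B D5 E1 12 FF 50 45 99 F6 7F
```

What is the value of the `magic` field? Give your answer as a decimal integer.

`magic` follows `sample_rate` (2 B), `crc` (2 B), so it starts at offset 2 + 2 = 4 and occupies 8 bytes.
Bytes at offsets 4..11: E1 12 FF 50 45 99 F6 7F.
Little-endian: lowest address holds the least-significant byte.
Reassemble most-significant byte first: 7F F6 99 45 50 FF 12 E1 → 0x7FF6994550FF12E1.
0x7FF6994550FF12E1 = 9220725810078356193.

9220725810078356193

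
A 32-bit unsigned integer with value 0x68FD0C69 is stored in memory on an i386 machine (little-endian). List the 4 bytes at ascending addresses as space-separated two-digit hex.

69 0C FD 68

Split into bytes (most-significant first): 68 FD 0C 69.
Little-endian: lowest address holds the least-significant byte.
So at ascending addresses the bytes are 69 0C FD 68.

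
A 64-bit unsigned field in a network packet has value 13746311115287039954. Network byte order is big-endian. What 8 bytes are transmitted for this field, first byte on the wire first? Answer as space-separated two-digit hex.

BE C4 B5 20 D6 B0 0F D2

13746311115287039954 in hexadecimal, padded to 64 bits, is 0xBEC4B520D6B00FD2.
Split into bytes (most-significant first): BE C4 B5 20 D6 B0 0F D2.
Big-endian: lowest address holds the most-significant byte.
So the memory order matches the most-significant-first order: BE C4 B5 20 D6 B0 0F D2.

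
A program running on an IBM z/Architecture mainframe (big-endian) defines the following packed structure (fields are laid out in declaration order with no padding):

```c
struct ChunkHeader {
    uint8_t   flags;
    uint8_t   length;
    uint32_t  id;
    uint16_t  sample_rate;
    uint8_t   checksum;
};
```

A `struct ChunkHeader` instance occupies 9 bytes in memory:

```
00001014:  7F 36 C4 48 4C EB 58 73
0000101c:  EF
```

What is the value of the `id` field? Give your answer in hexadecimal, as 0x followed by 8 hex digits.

0xC4484CEB

`id` follows `flags` (1 B), `length` (1 B), so it starts at offset 1 + 1 = 2 and occupies 4 bytes.
Bytes at offsets 2..5: C4 48 4C EB.
Big-endian stores the most-significant byte at the lowest address.
The bytes are already most-significant first: 0xC4484CEB.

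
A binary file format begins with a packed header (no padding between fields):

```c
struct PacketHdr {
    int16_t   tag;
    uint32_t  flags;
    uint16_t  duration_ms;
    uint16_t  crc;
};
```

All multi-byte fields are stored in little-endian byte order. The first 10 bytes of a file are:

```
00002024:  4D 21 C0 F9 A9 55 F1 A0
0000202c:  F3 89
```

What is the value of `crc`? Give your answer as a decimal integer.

35315

`crc` follows `tag` (2 B), `flags` (4 B), `duration_ms` (2 B), so it starts at offset 2 + 4 + 2 = 8 and occupies 2 bytes.
Bytes at offsets 8..9: F3 89.
In little-endian order the low byte comes first in memory.
Reassemble most-significant byte first: 89 F3 → 0x89F3.
0x89F3 = 35315.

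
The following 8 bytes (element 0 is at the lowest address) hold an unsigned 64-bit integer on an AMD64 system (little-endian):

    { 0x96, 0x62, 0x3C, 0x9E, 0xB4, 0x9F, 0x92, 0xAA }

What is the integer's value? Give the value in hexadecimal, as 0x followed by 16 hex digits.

In little-endian order the low byte comes first in memory.
Reassemble most-significant byte first: AA 92 9F B4 9E 3C 62 96 → 0xAA929FB49E3C6296.

0xAA929FB49E3C6296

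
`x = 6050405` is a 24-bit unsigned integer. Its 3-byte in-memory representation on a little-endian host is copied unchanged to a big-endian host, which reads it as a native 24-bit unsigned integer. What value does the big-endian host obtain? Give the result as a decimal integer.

6050405 in 24-bit hexadecimal is 0x5C5265.
Stored little-endian, the bytes at ascending addresses are 65 52 5C.
Read back as big-endian, the last byte is least significant, giving 0x65525C.
0x65525C = 6640220.

6640220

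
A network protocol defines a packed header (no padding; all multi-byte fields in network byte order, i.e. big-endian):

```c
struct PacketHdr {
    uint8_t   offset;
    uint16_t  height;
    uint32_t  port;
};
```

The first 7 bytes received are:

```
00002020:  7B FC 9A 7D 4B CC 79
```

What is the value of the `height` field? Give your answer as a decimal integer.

`height` follows `offset` (1 byte), so it starts at byte offset 1 and occupies 2 bytes.
Bytes at offsets 1..2: FC 9A.
Big-endian: lowest address holds the most-significant byte.
The bytes are already most-significant first: 0xFC9A.
0xFC9A = 64666.

64666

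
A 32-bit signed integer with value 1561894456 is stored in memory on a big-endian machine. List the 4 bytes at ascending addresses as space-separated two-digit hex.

5D 18 9E 38

1561894456 in hexadecimal, padded to 32 bits, is 0x5D189E38.
Split into bytes (most-significant first): 5D 18 9E 38.
Big-endian: lowest address holds the most-significant byte.
So the memory order matches the most-significant-first order: 5D 18 9E 38.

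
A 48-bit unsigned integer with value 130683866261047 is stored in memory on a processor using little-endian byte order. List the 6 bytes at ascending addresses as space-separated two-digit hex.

37 26 6D 35 DB 76

130683866261047 in hexadecimal, padded to 48 bits, is 0x76DB356D2637.
Split into bytes (most-significant first): 76 DB 35 6D 26 37.
Little-endian stores the least-significant byte at the lowest address.
So at ascending addresses the bytes are 37 26 6D 35 DB 76.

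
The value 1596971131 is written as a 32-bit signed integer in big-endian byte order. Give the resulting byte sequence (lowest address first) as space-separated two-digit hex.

1596971131 in hexadecimal, padded to 32 bits, is 0x5F2FD87B.
Split into bytes (most-significant first): 5F 2F D8 7B.
Big-endian stores the most-significant byte at the lowest address.
So the memory order matches the most-significant-first order: 5F 2F D8 7B.

5F 2F D8 7B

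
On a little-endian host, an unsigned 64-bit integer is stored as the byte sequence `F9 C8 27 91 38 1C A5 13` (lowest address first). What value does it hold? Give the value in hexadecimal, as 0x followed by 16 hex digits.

0x13A51C389127C8F9

In little-endian order the low byte comes first in memory.
Reassemble most-significant byte first: 13 A5 1C 38 91 27 C8 F9 → 0x13A51C389127C8F9.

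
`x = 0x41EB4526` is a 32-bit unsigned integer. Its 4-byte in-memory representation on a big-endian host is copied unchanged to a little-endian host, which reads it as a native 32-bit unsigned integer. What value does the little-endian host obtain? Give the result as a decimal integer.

Stored big-endian, the bytes at ascending addresses are 41 EB 45 26.
Read back as little-endian, the first byte is least significant, giving 0x2645EB41.
0x2645EB41 = 642116417.

642116417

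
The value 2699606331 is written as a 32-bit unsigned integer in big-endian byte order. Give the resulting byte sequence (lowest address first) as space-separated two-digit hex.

A0 E8 B9 3B

2699606331 in hexadecimal, padded to 32 bits, is 0xA0E8B93B.
Split into bytes (most-significant first): A0 E8 B9 3B.
In big-endian order the high byte comes first in memory.
So the memory order matches the most-significant-first order: A0 E8 B9 3B.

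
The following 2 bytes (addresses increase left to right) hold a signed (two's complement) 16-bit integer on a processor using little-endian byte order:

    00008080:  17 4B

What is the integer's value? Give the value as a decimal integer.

In little-endian order the low byte comes first in memory.
Reassemble most-significant byte first: 4B 17 → 0x4B17.
0x4B17 = 19223.

19223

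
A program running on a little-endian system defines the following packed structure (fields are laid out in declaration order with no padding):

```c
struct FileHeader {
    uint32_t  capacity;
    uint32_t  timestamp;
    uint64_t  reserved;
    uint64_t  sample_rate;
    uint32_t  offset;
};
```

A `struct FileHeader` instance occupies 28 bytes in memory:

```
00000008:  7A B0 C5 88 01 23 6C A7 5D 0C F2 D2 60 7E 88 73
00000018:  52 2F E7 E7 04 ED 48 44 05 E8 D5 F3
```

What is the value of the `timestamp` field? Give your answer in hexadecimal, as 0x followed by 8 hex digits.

0xA76C2301

`timestamp` follows `capacity` (4 bytes), so it starts at byte offset 4 and occupies 4 bytes.
Bytes at offsets 4..7: 01 23 6C A7.
Little-endian: lowest address holds the least-significant byte.
Reassemble most-significant byte first: A7 6C 23 01 → 0xA76C2301.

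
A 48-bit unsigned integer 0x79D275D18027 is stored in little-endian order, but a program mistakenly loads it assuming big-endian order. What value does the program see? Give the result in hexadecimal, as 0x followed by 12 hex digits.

Stored little-endian, the bytes at ascending addresses are 27 80 D1 75 D2 79.
Read back as big-endian, the last byte is least significant, giving 0x2780D175D279.

0x2780D175D279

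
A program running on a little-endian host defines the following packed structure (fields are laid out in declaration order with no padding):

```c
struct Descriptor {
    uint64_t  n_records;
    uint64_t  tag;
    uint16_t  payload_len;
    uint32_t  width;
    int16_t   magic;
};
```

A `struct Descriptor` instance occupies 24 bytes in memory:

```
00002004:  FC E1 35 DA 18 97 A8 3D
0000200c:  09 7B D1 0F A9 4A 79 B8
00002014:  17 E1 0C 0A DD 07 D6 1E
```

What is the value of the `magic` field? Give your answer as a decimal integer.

`magic` follows `n_records` (8 B), `tag` (8 B), `payload_len` (2 B), `width` (4 B), so it starts at offset 8 + 8 + 2 + 4 = 22 and occupies 2 bytes.
Bytes at offsets 22..23: D6 1E.
Little-endian: lowest address holds the least-significant byte.
Reassemble most-significant byte first: 1E D6 → 0x1ED6.
0x1ED6 = 7894.

7894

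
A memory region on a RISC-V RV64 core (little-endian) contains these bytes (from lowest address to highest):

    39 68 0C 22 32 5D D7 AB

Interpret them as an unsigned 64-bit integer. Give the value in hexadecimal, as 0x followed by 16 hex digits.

In little-endian order the low byte comes first in memory.
Reassemble most-significant byte first: AB D7 5D 32 22 0C 68 39 → 0xABD75D32220C6839.

0xABD75D32220C6839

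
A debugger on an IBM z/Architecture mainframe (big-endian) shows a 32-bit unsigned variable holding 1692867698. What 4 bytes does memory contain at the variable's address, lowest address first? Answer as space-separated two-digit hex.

1692867698 in hexadecimal, padded to 32 bits, is 0x64E71C72.
Split into bytes (most-significant first): 64 E7 1C 72.
Big-endian: lowest address holds the most-significant byte.
So the memory order matches the most-significant-first order: 64 E7 1C 72.

64 E7 1C 72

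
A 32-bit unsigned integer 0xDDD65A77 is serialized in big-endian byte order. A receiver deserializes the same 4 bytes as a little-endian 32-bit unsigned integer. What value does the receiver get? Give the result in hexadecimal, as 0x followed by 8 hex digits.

Stored big-endian, the bytes at ascending addresses are DD D6 5A 77.
Read back as little-endian, the first byte is least significant, giving 0x775AD6DD.

0x775AD6DD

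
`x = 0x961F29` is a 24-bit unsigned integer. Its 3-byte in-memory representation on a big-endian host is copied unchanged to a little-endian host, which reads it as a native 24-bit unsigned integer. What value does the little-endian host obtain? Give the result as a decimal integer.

Stored big-endian, the bytes at ascending addresses are 96 1F 29.
Read back as little-endian, the first byte is least significant, giving 0x291F96.
0x291F96 = 2695062.

2695062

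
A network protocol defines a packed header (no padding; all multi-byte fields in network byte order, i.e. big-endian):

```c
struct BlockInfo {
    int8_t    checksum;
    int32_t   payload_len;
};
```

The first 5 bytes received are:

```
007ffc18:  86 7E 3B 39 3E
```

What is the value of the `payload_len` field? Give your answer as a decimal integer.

`payload_len` follows `checksum` (1 byte), so it starts at byte offset 1 and occupies 4 bytes.
Bytes at offsets 1..4: 7E 3B 39 3E.
Big-endian: lowest address holds the most-significant byte.
The bytes are already most-significant first: 0x7E3B393E.
0x7E3B393E = 2117810494.

2117810494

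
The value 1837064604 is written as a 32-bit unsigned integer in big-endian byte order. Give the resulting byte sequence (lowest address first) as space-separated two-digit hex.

1837064604 in hexadecimal, padded to 32 bits, is 0x6D7F619C.
Split into bytes (most-significant first): 6D 7F 61 9C.
In big-endian order the high byte comes first in memory.
So the memory order matches the most-significant-first order: 6D 7F 61 9C.

6D 7F 61 9C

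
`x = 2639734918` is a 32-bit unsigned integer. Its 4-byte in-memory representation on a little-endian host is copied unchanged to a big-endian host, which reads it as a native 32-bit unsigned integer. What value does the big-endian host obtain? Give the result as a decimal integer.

2250790813

2639734918 in 32-bit hexadecimal is 0x9D572886.
Stored little-endian, the bytes at ascending addresses are 86 28 57 9D.
Read back as big-endian, the last byte is least significant, giving 0x8628579D.
0x8628579D = 2250790813.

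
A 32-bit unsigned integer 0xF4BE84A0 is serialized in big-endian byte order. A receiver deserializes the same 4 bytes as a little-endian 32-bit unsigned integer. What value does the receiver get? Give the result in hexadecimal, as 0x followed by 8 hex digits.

Stored big-endian, the bytes at ascending addresses are F4 BE 84 A0.
Read back as little-endian, the first byte is least significant, giving 0xA084BEF4.

0xA084BEF4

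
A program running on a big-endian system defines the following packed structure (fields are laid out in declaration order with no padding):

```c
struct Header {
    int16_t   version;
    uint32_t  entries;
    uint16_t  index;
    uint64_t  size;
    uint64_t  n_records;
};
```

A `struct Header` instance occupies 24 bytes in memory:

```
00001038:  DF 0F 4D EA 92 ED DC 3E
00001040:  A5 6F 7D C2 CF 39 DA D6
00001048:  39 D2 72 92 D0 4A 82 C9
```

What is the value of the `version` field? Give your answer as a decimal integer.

-8433

`version` is the first field, at byte offset 0, occupying 2 bytes.
Bytes at offsets 0..1: DF 0F.
Big-endian: lowest address holds the most-significant byte.
The bytes are already most-significant first: 0xDF0F.
Top bit is set, so as a signed 16-bit value this is 0xDF0F − 2^16 = -8433.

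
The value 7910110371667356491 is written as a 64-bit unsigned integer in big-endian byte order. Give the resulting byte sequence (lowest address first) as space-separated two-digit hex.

6D C6 5B 79 35 5D AB 4B

7910110371667356491 in hexadecimal, padded to 64 bits, is 0x6DC65B79355DAB4B.
Split into bytes (most-significant first): 6D C6 5B 79 35 5D AB 4B.
Big-endian: lowest address holds the most-significant byte.
So the memory order matches the most-significant-first order: 6D C6 5B 79 35 5D AB 4B.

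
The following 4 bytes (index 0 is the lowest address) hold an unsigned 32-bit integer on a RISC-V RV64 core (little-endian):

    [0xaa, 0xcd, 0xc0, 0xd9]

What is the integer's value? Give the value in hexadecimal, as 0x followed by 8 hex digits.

Little-endian: lowest address holds the least-significant byte.
Reassemble most-significant byte first: D9 C0 CD AA → 0xD9C0CDAA.

0xD9C0CDAA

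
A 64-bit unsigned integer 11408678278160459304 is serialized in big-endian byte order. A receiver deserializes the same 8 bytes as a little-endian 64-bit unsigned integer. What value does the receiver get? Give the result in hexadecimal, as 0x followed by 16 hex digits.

11408678278160459304 in 64-bit hexadecimal is 0x9E53C472BE782628.
Stored big-endian, the bytes at ascending addresses are 9E 53 C4 72 BE 78 26 28.
Read back as little-endian, the first byte is least significant, giving 0x282678BE72C4539E.

0x282678BE72C4539E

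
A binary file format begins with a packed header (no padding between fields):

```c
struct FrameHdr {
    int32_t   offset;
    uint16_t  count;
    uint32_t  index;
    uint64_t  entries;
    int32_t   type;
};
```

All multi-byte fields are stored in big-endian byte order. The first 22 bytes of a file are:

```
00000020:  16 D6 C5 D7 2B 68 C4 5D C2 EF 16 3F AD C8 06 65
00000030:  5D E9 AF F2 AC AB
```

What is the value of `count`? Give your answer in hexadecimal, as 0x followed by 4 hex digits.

0x2B68

`count` follows `offset` (4 bytes), so it starts at byte offset 4 and occupies 2 bytes.
Bytes at offsets 4..5: 2B 68.
In big-endian order the high byte comes first in memory.
The bytes are already most-significant first: 0x2B68.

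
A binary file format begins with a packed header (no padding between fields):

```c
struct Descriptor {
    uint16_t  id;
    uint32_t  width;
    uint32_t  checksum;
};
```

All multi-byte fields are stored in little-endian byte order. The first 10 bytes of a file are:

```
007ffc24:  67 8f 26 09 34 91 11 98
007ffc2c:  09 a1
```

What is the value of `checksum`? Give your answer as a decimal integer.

2701760529

`checksum` follows `id` (2 B), `width` (4 B), so it starts at offset 2 + 4 = 6 and occupies 4 bytes.
Bytes at offsets 6..9: 11 98 09 A1.
In little-endian order the low byte comes first in memory.
Reassemble most-significant byte first: A1 09 98 11 → 0xA1099811.
0xA1099811 = 2701760529.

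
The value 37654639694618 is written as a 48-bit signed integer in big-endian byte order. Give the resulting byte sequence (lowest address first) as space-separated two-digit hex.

22 3F 27 6C 53 1A

37654639694618 in hexadecimal, padded to 48 bits, is 0x223F276C531A.
Split into bytes (most-significant first): 22 3F 27 6C 53 1A.
Big-endian: lowest address holds the most-significant byte.
So the memory order matches the most-significant-first order: 22 3F 27 6C 53 1A.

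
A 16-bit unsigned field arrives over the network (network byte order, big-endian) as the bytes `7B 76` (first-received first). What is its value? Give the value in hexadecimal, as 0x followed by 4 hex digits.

Big-endian: lowest address holds the most-significant byte.
The bytes are already most-significant first: 0x7B76.

0x7B76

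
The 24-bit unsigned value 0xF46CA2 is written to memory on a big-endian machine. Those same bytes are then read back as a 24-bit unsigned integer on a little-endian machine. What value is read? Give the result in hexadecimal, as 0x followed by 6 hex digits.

0xA26CF4

Stored big-endian, the bytes at ascending addresses are F4 6C A2.
Read back as little-endian, the first byte is least significant, giving 0xA26CF4.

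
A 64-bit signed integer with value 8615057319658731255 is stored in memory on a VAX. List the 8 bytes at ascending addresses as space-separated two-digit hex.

F7 36 E3 D9 FC D4 8E 77

8615057319658731255 in hexadecimal, padded to 64 bits, is 0x778ED4FCD9E336F7.
Split into bytes (most-significant first): 77 8E D4 FC D9 E3 36 F7.
Little-endian stores the least-significant byte at the lowest address.
So at ascending addresses the bytes are F7 36 E3 D9 FC D4 8E 77.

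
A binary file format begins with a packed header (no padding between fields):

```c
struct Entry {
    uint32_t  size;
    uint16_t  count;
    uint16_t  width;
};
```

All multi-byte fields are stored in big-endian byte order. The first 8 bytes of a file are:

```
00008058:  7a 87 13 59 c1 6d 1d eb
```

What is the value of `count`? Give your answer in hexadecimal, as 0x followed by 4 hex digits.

0xC16D

`count` follows `size` (4 bytes), so it starts at byte offset 4 and occupies 2 bytes.
Bytes at offsets 4..5: C1 6D.
Big-endian stores the most-significant byte at the lowest address.
The bytes are already most-significant first: 0xC16D.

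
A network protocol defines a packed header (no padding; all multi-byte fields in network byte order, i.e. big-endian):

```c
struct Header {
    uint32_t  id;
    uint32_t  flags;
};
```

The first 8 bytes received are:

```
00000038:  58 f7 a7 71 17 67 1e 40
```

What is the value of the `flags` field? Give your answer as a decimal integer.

392633920

`flags` follows `id` (4 bytes), so it starts at byte offset 4 and occupies 4 bytes.
Bytes at offsets 4..7: 17 67 1E 40.
Big-endian: lowest address holds the most-significant byte.
The bytes are already most-significant first: 0x17671E40.
0x17671E40 = 392633920.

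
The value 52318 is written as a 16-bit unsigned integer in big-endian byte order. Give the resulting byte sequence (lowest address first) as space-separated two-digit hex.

CC 5E

52318 in hexadecimal, padded to 16 bits, is 0xCC5E.
Split into bytes (most-significant first): CC 5E.
Big-endian: lowest address holds the most-significant byte.
So the memory order matches the most-significant-first order: CC 5E.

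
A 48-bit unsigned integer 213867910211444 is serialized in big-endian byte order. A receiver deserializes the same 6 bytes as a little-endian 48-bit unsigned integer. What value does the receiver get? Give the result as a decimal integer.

127714359018434

213867910211444 in 48-bit hexadecimal is 0xC28300D12774.
Stored big-endian, the bytes at ascending addresses are C2 83 00 D1 27 74.
Read back as little-endian, the first byte is least significant, giving 0x7427D10083C2.
0x7427D10083C2 = 127714359018434.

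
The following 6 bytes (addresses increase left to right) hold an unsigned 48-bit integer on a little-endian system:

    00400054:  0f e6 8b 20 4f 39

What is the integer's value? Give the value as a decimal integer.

63012011238927

Little-endian: lowest address holds the least-significant byte.
Reassemble most-significant byte first: 39 4F 20 8B E6 0F → 0x394F208BE60F.
0x394F208BE60F = 63012011238927.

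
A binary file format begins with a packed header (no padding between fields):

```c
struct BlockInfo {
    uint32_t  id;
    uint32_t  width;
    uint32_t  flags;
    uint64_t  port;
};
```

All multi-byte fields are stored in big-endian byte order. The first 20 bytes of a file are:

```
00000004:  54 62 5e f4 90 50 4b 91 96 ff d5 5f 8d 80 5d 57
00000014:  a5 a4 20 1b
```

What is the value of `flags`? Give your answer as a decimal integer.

2533348703

`flags` follows `id` (4 B), `width` (4 B), so it starts at offset 4 + 4 = 8 and occupies 4 bytes.
Bytes at offsets 8..11: 96 FF D5 5F.
In big-endian order the high byte comes first in memory.
The bytes are already most-significant first: 0x96FFD55F.
0x96FFD55F = 2533348703.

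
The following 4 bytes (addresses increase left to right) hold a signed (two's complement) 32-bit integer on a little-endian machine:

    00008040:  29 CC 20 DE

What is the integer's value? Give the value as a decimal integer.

-568275927

Little-endian stores the least-significant byte at the lowest address.
Reassemble most-significant byte first: DE 20 CC 29 → 0xDE20CC29.
Top bit is set, so as a signed 32-bit value this is 0xDE20CC29 − 2^32 = -568275927.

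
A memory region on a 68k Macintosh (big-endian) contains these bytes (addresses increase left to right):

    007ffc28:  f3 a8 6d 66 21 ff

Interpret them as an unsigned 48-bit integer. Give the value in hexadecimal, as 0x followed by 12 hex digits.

In big-endian order the high byte comes first in memory.
The bytes are already most-significant first: 0xF3A86D6621FF.

0xF3A86D6621FF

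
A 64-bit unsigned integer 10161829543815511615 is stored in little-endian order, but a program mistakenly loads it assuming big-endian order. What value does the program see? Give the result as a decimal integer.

4575148573281355405

10161829543815511615 in 64-bit hexadecimal is 0x8D06122163317E3F.
Stored little-endian, the bytes at ascending addresses are 3F 7E 31 63 21 12 06 8D.
Read back as big-endian, the last byte is least significant, giving 0x3F7E31632112068D.
0x3F7E31632112068D = 4575148573281355405.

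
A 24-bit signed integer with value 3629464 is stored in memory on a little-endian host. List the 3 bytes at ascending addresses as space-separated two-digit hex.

98 61 37

3629464 in hexadecimal, padded to 24 bits, is 0x376198.
Split into bytes (most-significant first): 37 61 98.
In little-endian order the low byte comes first in memory.
So at ascending addresses the bytes are 98 61 37.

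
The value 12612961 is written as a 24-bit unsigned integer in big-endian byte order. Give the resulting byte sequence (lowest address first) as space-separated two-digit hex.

C0 75 61

12612961 in hexadecimal, padded to 24 bits, is 0xC07561.
Split into bytes (most-significant first): C0 75 61.
Big-endian: lowest address holds the most-significant byte.
So the memory order matches the most-significant-first order: C0 75 61.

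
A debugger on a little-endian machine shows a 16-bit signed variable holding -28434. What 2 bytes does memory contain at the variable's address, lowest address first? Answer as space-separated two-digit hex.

Two's complement of -28434 in 16 bits: 28434 = 0x6F12; invert → 0x90ED; add 1 → 0x90EE.
Split into bytes (most-significant first): 90 EE.
In little-endian order the low byte comes first in memory.
So at ascending addresses the bytes are EE 90.

EE 90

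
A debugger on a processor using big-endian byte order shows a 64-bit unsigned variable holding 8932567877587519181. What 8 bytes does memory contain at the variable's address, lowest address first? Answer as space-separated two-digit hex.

7B F6 DB 28 6B AB 46 CD

8932567877587519181 in hexadecimal, padded to 64 bits, is 0x7BF6DB286BAB46CD.
Split into bytes (most-significant first): 7B F6 DB 28 6B AB 46 CD.
Big-endian: lowest address holds the most-significant byte.
So the memory order matches the most-significant-first order: 7B F6 DB 28 6B AB 46 CD.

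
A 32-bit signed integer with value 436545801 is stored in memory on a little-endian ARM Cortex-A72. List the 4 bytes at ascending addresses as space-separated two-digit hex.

09 29 05 1A

436545801 in hexadecimal, padded to 32 bits, is 0x1A052909.
Split into bytes (most-significant first): 1A 05 29 09.
In little-endian order the low byte comes first in memory.
So at ascending addresses the bytes are 09 29 05 1A.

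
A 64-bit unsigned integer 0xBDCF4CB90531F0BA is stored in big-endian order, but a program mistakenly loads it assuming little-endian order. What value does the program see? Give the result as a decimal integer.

13470320386118569917

Stored big-endian, the bytes at ascending addresses are BD CF 4C B9 05 31 F0 BA.
Read back as little-endian, the first byte is least significant, giving 0xBAF03105B94CCFBD.
0xBAF03105B94CCFBD = 13470320386118569917.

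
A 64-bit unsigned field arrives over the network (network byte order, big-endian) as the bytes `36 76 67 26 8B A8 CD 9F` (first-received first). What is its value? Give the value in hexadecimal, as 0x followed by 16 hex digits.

0x367667268BA8CD9F

Big-endian: lowest address holds the most-significant byte.
The bytes are already most-significant first: 0x367667268BA8CD9F.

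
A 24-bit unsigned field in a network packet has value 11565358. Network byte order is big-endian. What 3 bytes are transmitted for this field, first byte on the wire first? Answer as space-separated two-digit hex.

11565358 in hexadecimal, padded to 24 bits, is 0xB0792E.
Split into bytes (most-significant first): B0 79 2E.
Big-endian stores the most-significant byte at the lowest address.
So the memory order matches the most-significant-first order: B0 79 2E.

B0 79 2E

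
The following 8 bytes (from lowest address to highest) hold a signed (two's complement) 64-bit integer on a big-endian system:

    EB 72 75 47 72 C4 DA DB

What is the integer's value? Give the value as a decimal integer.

-1480992377722840357

Big-endian stores the most-significant byte at the lowest address.
The bytes are already most-significant first: 0xEB72754772C4DADB.
Top bit is set, so as a signed 64-bit value this is 0xEB72754772C4DADB − 2^64 = -1480992377722840357.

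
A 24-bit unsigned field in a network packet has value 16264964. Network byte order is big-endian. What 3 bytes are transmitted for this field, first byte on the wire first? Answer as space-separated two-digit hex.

F8 2F 04

16264964 in hexadecimal, padded to 24 bits, is 0xF82F04.
Split into bytes (most-significant first): F8 2F 04.
Big-endian stores the most-significant byte at the lowest address.
So the memory order matches the most-significant-first order: F8 2F 04.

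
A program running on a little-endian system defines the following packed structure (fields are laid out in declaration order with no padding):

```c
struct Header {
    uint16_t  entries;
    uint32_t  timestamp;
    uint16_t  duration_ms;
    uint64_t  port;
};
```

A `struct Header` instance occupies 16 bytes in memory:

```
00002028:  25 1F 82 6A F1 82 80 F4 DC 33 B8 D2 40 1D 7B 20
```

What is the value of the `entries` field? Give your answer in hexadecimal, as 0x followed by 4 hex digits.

0x1F25

`entries` is the first field, at byte offset 0, occupying 2 bytes.
Bytes at offsets 0..1: 25 1F.
Little-endian stores the least-significant byte at the lowest address.
Reassemble most-significant byte first: 1F 25 → 0x1F25.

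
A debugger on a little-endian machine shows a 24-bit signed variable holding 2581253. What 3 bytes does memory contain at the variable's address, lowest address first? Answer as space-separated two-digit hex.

05 63 27

2581253 in hexadecimal, padded to 24 bits, is 0x276305.
Split into bytes (most-significant first): 27 63 05.
Little-endian stores the least-significant byte at the lowest address.
So at ascending addresses the bytes are 05 63 27.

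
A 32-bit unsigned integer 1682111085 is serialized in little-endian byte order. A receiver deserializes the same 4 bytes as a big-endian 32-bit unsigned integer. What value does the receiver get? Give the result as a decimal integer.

1845117540

1682111085 in 32-bit hexadecimal is 0x6442FA6D.
Stored little-endian, the bytes at ascending addresses are 6D FA 42 64.
Read back as big-endian, the last byte is least significant, giving 0x6DFA4264.
0x6DFA4264 = 1845117540.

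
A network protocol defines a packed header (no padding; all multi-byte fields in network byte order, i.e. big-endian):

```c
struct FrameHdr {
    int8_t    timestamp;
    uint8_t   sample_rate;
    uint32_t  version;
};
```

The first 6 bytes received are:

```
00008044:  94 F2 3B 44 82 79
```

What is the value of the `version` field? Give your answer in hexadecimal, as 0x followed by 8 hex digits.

`version` follows `timestamp` (1 B), `sample_rate` (1 B), so it starts at offset 1 + 1 = 2 and occupies 4 bytes.
Bytes at offsets 2..5: 3B 44 82 79.
Big-endian stores the most-significant byte at the lowest address.
The bytes are already most-significant first: 0x3B448279.

0x3B448279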